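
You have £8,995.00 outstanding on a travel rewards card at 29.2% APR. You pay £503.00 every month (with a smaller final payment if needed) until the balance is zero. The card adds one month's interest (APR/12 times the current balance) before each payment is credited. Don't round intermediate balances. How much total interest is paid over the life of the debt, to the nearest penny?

£2,956.34

Monthly rate r = 29.2%/12 = 2.43333% = 0.0243333.
Payoff takes n = ⌈−ln(1 − rB₀/P)/ln(1+r)⌉ = ⌈23.758⌉ = 24 payments; the last is £382.34.
Total paid = 23·£503.00 + £382.34 = £11,951.34.
Total interest = total paid − principal = £11,951.34 − £8,995.00 = £2,956.34.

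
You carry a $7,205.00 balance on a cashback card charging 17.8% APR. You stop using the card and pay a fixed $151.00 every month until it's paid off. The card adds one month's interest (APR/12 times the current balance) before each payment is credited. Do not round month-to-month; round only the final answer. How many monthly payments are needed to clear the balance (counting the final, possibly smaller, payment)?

Monthly rate r = 17.8%/12 = 1.48333% = 0.0148333.
Recurrence: B ← B·(1+r) − $151.00.
Month 1: interest $106.87; balance after payment $7,160.87.
Month 2: interest $106.22; balance after payment $7,116.09.
Closed form: n = −ln(1 − rB₀/P)/ln(1+r) = −ln(0.29222)/ln(1.01483) ≈ 83.551, so the balance reaches zero during payment 84.

84 payments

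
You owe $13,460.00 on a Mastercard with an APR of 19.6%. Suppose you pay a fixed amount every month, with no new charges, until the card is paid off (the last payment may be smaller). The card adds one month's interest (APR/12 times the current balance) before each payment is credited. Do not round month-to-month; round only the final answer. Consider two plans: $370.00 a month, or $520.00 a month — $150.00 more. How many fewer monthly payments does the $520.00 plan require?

22 fewer payments

Monthly rate r = 19.6%/12 = 1.63333% = 0.0163333.
At $370.00/mo: n = ⌈−ln(1 − rB₀/P)/ln(1+r)⌉ = 56 payments (last $246.63); total interest = total paid − $13,460.00 = $7,136.63.
At $520.00/mo: 34 payments (last $478.22); total interest $4,178.22.
Payments saved = 56 − 34 = 22.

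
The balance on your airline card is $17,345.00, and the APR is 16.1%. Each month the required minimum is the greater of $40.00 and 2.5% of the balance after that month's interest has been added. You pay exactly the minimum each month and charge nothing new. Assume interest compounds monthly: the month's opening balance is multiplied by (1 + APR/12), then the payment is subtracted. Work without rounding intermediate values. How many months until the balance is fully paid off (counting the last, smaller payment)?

257 months

Monthly rate r = 16.1%/12 = 1.34167% = 0.0134167.
While 2.5% of the post-interest balance exceeds $40.00, each month B ← (B·(1+r))·(1 − 0.025), i.e. B shrinks by the factor (1+r)·0.975 = 0.98808.
This holds for months 1–200. Entering month 201 the balance is $1,576.54; 2.5% of the post-interest balance is now below $40.00, so the flat $40.00 minimum applies from here.
From month 201 a fixed $40.00 at rate r clears $1,576.54 in 57 more payments. Total: 200 + 57 = 257 months.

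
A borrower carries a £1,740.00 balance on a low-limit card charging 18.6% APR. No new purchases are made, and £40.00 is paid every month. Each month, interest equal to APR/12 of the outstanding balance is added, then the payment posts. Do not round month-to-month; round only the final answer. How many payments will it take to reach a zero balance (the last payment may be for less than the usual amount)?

Monthly rate r = 18.6%/12 = 1.55% = 0.0155.
Recurrence: B ← B·(1+r) − £40.00.
Month 1: interest £26.97; balance after payment £1,726.97.
Month 2: interest £26.77; balance after payment £1,713.74.
Closed form: n = −ln(1 − rB₀/P)/ln(1+r) = −ln(0.32575)/ln(1.0155) ≈ 72.922, so the balance reaches zero during payment 73.

73 payments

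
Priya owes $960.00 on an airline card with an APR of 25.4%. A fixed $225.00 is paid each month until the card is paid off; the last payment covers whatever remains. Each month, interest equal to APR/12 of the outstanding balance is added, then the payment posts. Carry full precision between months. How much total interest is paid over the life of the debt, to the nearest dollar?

Monthly rate r = 25.4%/12 = 2.11667% = 0.0211667.
Payoff takes n = ⌈−ln(1 − rB₀/P)/ln(1+r)⌉ = ⌈4.519⌉ = 5 payments; the last is $117.35.
Total paid = 4·$225.00 + $117.35 = $1,017.35.
Total interest = total paid − principal = $1,017.35 − $960.00 = $57.35.

$57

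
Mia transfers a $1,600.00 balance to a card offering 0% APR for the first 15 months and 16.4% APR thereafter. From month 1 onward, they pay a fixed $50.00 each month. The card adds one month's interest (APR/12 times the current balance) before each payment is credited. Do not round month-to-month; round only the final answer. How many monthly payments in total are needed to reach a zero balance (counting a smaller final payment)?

Promo months 1–15 at r₀ = 0%/12 = 0; months 16+ at r₁ = 16.4%/12 = 0.0136667.
After month 15 (no interest yet): B = $1,600.00 − 15·$50.00 = $850.00.
Then at r₁ with $50.00/mo: n₂ = −ln(1 − r₁·B/P)/ln(1+r₁) ≈ 19.48 → 20 more payments.

35 payments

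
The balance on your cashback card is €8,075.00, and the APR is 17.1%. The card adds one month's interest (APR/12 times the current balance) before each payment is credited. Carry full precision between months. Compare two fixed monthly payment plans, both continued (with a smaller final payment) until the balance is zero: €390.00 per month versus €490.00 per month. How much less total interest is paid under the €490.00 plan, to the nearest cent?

€367.76

Monthly rate r = 17.1%/12 = 1.425% = 0.01425.
At €390.00/mo: n = ⌈−ln(1 − rB₀/P)/ln(1+r)⌉ = 25 payments (last €277.29); total interest = total paid − €8,075.00 = €1,562.29.
At €490.00/mo: 19 payments (last €449.53); total interest €1,194.53.
Interest saved = €1,562.29 − €1,194.53 = €367.76.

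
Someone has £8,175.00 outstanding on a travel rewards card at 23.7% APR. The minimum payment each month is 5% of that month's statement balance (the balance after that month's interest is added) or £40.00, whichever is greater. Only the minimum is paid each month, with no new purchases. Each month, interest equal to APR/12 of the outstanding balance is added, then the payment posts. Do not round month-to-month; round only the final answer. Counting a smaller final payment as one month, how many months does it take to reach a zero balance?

99 months

Monthly rate r = 23.7%/12 = 1.975% = 0.01975.
While 5% of the post-interest balance exceeds £40.00, each month B ← (B·(1+r))·(1 − 0.05), i.e. B shrinks by the factor (1+r)·0.95 = 0.96876.
This holds for months 1–74. Entering month 75 the balance is £780.85; 5% of the post-interest balance is now below £40.00, so the flat £40.00 minimum applies from here.
From month 75 a fixed £40.00 at rate r clears £780.85 in 25 more payments. Total: 74 + 25 = 99 months.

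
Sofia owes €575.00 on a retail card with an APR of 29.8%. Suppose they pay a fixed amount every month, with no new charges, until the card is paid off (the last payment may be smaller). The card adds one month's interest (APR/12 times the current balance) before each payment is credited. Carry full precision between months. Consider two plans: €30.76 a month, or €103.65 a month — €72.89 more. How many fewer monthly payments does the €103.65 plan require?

Monthly rate r = 29.8%/12 = 2.48333% = 0.0248333.
At €30.76/mo: n = ⌈−ln(1 − rB₀/P)/ln(1+r)⌉ = 26 payments (last €13.59); total interest = total paid − €575.00 = €207.59.
At €103.65/mo: 7 payments (last €4.47); total interest €51.37.
Payments saved = 26 − 7 = 19.

19 fewer payments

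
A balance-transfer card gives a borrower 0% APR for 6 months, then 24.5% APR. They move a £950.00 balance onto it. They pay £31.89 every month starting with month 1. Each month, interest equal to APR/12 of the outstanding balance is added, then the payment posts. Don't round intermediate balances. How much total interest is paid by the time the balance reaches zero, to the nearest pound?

£291

Promo months 1–6 at r₀ = 0%/12 = 0; months 7+ at r₁ = 24.5%/12 = 0.0204167.
After month 6 (no interest yet): B = £950.00 − 6·£31.89 = £758.66.
Then at r₁ with £31.89/mo: n₂ = −ln(1 − r₁·B/P)/ln(1+r₁) ≈ 32.90 → 33 more payments.
Total paid = 38·£31.89 + £28.77 = £1,240.59; interest = £1,240.59 − £950.00 = £290.59.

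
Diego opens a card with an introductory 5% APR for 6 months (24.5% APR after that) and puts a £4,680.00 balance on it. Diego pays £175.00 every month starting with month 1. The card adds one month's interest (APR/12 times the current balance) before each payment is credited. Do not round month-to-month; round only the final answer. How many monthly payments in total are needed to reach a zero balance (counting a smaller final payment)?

35 months

Promo months 1–6 at r₀ = 5%/12 = 0.00416667; months 7+ at r₁ = 24.5%/12 = 0.0204167.
After month 6: iterate B ← B·(1+r₀) − £175.00 for 6 months → £3,737.23.
Then at r₁ with £175.00/mo: n₂ = −ln(1 − r₁·B/P)/ln(1+r₁) ≈ 28.34 → 29 more payments.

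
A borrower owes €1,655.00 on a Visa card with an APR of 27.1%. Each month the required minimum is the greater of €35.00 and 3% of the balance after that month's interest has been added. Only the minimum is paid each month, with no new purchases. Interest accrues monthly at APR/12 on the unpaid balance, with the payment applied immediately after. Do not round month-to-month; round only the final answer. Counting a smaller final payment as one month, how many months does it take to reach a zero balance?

106 months

Monthly rate r = 27.1%/12 = 2.25833% = 0.0225833.
While 3% of the post-interest balance exceeds €35.00, each month B ← (B·(1+r))·(1 − 0.03), i.e. B shrinks by the factor (1+r)·0.97 = 0.99191.
This holds for months 1–46. Entering month 47 the balance is €1,138.78; 3% of the post-interest balance is now below €35.00, so the flat €35.00 minimum applies from here.
From month 47 a fixed €35.00 at rate r clears €1,138.78 in 60 more payments. Total: 46 + 60 = 106 months.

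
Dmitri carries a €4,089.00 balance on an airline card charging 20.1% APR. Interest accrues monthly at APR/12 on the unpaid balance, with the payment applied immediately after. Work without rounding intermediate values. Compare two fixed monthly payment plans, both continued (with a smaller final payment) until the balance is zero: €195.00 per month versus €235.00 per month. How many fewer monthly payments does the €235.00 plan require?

Monthly rate r = 20.1%/12 = 1.675% = 0.01675.
At €195.00/mo: n = ⌈−ln(1 − rB₀/P)/ln(1+r)⌉ = 27 payments (last €9.36); total interest = total paid − €4,089.00 = €990.36.
At €235.00/mo: 21 payments (last €174.51); total interest €785.51.
Payments saved = 27 − 21 = 6.

6 fewer payments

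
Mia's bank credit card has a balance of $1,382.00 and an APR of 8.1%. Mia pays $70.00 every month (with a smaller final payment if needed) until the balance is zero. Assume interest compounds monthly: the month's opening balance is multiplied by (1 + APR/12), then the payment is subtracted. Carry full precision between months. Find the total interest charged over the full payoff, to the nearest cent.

$106.23

Monthly rate r = 8.1%/12 = 0.675% = 0.00675.
Payoff takes n = ⌈−ln(1 − rB₀/P)/ln(1+r)⌉ = ⌈21.260⌉ = 22 payments; the last is $18.23.
Total paid = 21·$70.00 + $18.23 = $1,488.23.
Total interest = total paid − principal = $1,488.23 − $1,382.00 = $106.23.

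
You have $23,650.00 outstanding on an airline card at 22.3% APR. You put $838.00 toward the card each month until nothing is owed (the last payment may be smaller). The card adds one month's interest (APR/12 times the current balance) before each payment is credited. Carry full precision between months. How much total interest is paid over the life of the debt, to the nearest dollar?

$10,181

Monthly rate r = 22.3%/12 = 1.85833% = 0.0185833.
Payoff takes n = ⌈−ln(1 − rB₀/P)/ln(1+r)⌉ = ⌈40.369⌉ = 41 payments; the last is $310.79.
Total paid = 40·$838.00 + $310.79 = $33,830.79.
Total interest = total paid − principal = $33,830.79 − $23,650.00 = $10,180.79.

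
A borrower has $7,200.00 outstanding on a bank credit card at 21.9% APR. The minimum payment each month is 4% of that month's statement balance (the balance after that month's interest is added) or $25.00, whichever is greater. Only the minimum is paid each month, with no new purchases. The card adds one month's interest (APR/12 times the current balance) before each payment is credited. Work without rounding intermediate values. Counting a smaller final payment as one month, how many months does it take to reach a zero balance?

Monthly rate r = 21.9%/12 = 1.825% = 0.01825.
While 4% of the post-interest balance exceeds $25.00, each month B ← (B·(1+r))·(1 − 0.04), i.e. B shrinks by the factor (1+r)·0.96 = 0.97752.
This holds for months 1–109. Entering month 110 the balance is $603.99; 4% of the post-interest balance is now below $25.00, so the flat $25.00 minimum applies from here.
From month 110 a fixed $25.00 at rate r clears $603.99 in 33 more payments. Total: 109 + 33 = 142 months.

142 months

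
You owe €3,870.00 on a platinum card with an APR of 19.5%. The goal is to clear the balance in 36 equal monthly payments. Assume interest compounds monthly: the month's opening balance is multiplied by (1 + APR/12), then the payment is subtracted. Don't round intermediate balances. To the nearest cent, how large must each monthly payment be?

€142.84

Monthly rate r = 19.5%/12 = 1.625% = 0.01625.
Level-payment amortization: P = B₀·r / (1 − (1+r)^(−n)) = 3870.00·0.01625 / (1 − 1.01625^(−36)).
Denominator 1 − (1+r)^(−36) = 0.440268317.
P = 62.8875 / 0.440268317 ≈ 142.84.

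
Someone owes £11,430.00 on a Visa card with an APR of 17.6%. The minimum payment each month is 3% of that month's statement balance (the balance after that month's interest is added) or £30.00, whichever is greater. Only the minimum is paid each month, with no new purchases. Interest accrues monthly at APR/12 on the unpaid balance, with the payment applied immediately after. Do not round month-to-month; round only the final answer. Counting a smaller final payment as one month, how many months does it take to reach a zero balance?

Monthly rate r = 17.6%/12 = 1.46667% = 0.0146667.
While 3% of the post-interest balance exceeds £30.00, each month B ← (B·(1+r))·(1 − 0.03), i.e. B shrinks by the factor (1+r)·0.97 = 0.98423.
This holds for months 1–155. Entering month 156 the balance is £972.28; 3% of the post-interest balance is now below £30.00, so the flat £30.00 minimum applies from here.
From month 156 a fixed £30.00 at rate r clears £972.28 in 45 more payments. Total: 155 + 45 = 200 months.

200 months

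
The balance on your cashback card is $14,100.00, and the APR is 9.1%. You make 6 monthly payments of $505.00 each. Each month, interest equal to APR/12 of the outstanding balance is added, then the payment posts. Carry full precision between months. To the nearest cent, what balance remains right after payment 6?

$11,665.81

Monthly rate r = 9.1%/12 = 0.758333% = 0.00758333.
Each month: B ← B·(1+r) − $505.00.
Month 1: interest $106.92; balance after payment $13,701.92.
Month 2: interest $103.91; balance after payment $13,300.83.
Month 3: interest $100.86; balance after payment $12,896.70.
Month 4: interest $97.80; balance after payment $12,489.50.
Month 5: interest $94.71; balance after payment $12,079.21.
Month 6: interest $91.60; balance after payment $11,665.81.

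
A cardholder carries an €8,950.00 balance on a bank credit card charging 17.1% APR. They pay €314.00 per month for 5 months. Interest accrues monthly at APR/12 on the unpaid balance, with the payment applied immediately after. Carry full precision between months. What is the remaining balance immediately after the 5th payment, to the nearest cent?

€7,990.74

Monthly rate r = 17.1%/12 = 1.425% = 0.01425.
Each month: B ← B·(1+r) − €314.00.
Month 1: interest €127.54; balance after payment €8,763.54.
Month 2: interest €124.88; balance after payment €8,574.42.
Month 3: interest €122.19; balance after payment €8,382.60.
Month 4: interest €119.45; balance after payment €8,188.06.
Month 5: interest €116.68; balance after payment €7,990.74.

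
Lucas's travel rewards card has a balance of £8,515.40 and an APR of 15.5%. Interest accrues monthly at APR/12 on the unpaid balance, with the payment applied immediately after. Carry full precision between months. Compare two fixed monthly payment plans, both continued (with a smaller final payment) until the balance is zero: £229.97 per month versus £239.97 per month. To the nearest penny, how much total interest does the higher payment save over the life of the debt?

£194.09

Monthly rate r = 15.5%/12 = 1.29167% = 0.0129167.
At £229.97/mo: n = ⌈−ln(1 − rB₀/P)/ln(1+r)⌉ = 51 payments (last £160.34); total interest = total paid − £8,515.40 = £3,143.44.
At £239.97/mo: 48 payments (last £186.16); total interest £2,949.35.
Interest saved = £3,143.44 − £2,949.35 = £194.09.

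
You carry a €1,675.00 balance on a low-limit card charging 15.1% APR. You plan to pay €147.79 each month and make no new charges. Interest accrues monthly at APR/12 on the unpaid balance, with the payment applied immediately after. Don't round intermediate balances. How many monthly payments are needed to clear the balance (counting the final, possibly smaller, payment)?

13 months

Monthly rate r = 15.1%/12 = 1.25833% = 0.0125833.
Recurrence: B ← B·(1+r) − €147.79.
Month 1: interest €21.08; balance after payment €1,548.29.
Month 2: interest €19.48; balance after payment €1,419.98.
Closed form: n = −ln(1 − rB₀/P)/ln(1+r) = −ln(0.85738)/ln(1.01258) ≈ 12.305, so the balance reaches zero during payment 13.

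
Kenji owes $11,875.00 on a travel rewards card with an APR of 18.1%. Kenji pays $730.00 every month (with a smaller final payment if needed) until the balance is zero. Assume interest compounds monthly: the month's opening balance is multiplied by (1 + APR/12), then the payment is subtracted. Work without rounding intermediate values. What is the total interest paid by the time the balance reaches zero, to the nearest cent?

$1,853.19

Monthly rate r = 18.1%/12 = 1.50833% = 0.0150833.
Payoff takes n = ⌈−ln(1 − rB₀/P)/ln(1+r)⌉ = ⌈18.805⌉ = 19 payments; the last is $588.19.
Total paid = 18·$730.00 + $588.19 = $13,728.19.
Total interest = total paid − principal = $13,728.19 − $11,875.00 = $1,853.19.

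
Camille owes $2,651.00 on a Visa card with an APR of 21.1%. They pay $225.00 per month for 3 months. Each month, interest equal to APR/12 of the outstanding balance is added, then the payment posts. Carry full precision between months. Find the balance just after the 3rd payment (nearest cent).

$2,106.38

Monthly rate r = 21.1%/12 = 1.75833% = 0.0175833.
Each month: B ← B·(1+r) − $225.00.
Month 1: interest $46.61; balance after payment $2,472.61.
Month 2: interest $43.48; balance after payment $2,291.09.
Month 3: interest $40.29; balance after payment $2,106.38.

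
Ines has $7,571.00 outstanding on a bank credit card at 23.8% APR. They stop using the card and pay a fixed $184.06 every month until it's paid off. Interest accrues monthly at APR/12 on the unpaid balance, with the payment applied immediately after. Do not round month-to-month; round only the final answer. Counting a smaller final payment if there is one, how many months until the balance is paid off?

87 months

Monthly rate r = 23.8%/12 = 1.98333% = 0.0198333.
Recurrence: B ← B·(1+r) − $184.06.
Month 1: interest $150.16; balance after payment $7,537.10.
Month 2: interest $149.49; balance after payment $7,502.52.
Closed form: n = −ln(1 − rB₀/P)/ln(1+r) = −ln(0.18419)/ln(1.01983) ≈ 86.144, so the balance reaches zero during payment 87.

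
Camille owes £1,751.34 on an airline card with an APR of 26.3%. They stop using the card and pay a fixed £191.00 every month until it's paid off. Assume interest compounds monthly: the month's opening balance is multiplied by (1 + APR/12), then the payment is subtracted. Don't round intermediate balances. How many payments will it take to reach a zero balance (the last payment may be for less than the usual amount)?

Monthly rate r = 26.3%/12 = 2.19167% = 0.0219167.
Recurrence: B ← B·(1+r) − £191.00.
Month 1: interest £38.38; balance after payment £1,598.72.
Month 2: interest £35.04; balance after payment £1,442.76.
Closed form: n = −ln(1 − rB₀/P)/ln(1+r) = −ln(0.79904)/ln(1.02192) ≈ 10.348, so the balance reaches zero during payment 11.

11 months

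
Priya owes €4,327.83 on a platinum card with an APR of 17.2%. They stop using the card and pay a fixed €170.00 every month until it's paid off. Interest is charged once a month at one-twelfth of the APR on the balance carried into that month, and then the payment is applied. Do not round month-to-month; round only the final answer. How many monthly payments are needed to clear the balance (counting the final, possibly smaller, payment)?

Monthly rate r = 17.2%/12 = 1.43333% = 0.0143333.
Recurrence: B ← B·(1+r) − €170.00.
Month 1: interest €62.03; balance after payment €4,219.86.
Month 2: interest €60.48; balance after payment €4,110.35.
Closed form: n = −ln(1 − rB₀/P)/ln(1+r) = −ln(0.6351)/ln(1.01433) ≈ 31.898, so the balance reaches zero during payment 32.

32 months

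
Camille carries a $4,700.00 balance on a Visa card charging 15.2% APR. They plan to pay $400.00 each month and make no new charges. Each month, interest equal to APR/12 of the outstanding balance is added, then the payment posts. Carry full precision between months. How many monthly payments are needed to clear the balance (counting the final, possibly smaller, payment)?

13 payments

Monthly rate r = 15.2%/12 = 1.26667% = 0.0126667.
Recurrence: B ← B·(1+r) − $400.00.
Month 1: interest $59.53; balance after payment $4,359.53.
Month 2: interest $55.22; balance after payment $4,014.75.
Closed form: n = −ln(1 − rB₀/P)/ln(1+r) = −ln(0.85117)/ln(1.01267) ≈ 12.803, so the balance reaches zero during payment 13.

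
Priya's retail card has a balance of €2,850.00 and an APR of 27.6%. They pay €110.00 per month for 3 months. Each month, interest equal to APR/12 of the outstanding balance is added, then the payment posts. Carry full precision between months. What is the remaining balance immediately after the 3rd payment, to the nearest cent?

€2,713.56

Monthly rate r = 27.6%/12 = 2.3% = 0.023.
Each month: B ← B·(1+r) − €110.00.
Month 1: interest €65.55; balance after payment €2,805.55.
Month 2: interest €64.53; balance after payment €2,760.08.
Month 3: interest €63.48; balance after payment €2,713.56.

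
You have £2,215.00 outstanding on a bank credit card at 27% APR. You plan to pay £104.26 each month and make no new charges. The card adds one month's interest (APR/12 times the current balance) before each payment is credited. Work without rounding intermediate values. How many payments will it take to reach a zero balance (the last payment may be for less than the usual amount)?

Monthly rate r = 27%/12 = 2.25% = 0.0225.
Recurrence: B ← B·(1+r) − £104.26.
Month 1: interest £49.84; balance after payment £2,160.58.
Month 2: interest £48.61; balance after payment £2,104.93.
Closed form: n = −ln(1 − rB₀/P)/ln(1+r) = −ln(0.52199)/ln(1.0225) ≈ 29.218, so the balance reaches zero during payment 30.

30 payments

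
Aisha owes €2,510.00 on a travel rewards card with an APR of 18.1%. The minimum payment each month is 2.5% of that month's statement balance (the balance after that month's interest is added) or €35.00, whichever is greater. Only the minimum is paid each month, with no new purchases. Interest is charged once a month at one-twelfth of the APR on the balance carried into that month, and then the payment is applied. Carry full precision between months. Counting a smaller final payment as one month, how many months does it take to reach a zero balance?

119 months

Monthly rate r = 18.1%/12 = 1.50833% = 0.0150833.
While 2.5% of the post-interest balance exceeds €35.00, each month B ← (B·(1+r))·(1 − 0.025), i.e. B shrinks by the factor (1+r)·0.975 = 0.98971.
This holds for months 1–58. Entering month 59 the balance is €1,377.34; 2.5% of the post-interest balance is now below €35.00, so the flat €35.00 minimum applies from here.
From month 59 a fixed €35.00 at rate r clears €1,377.34 in 61 more payments. Total: 58 + 61 = 119 months.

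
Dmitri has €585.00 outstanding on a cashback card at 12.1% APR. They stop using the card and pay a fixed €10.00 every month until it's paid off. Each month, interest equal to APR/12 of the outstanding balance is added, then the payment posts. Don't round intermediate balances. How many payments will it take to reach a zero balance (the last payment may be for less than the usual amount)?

89 months

Monthly rate r = 12.1%/12 = 1.00833% = 0.0100833.
Recurrence: B ← B·(1+r) − €10.00.
Month 1: interest €5.90; balance after payment €580.90.
Month 2: interest €5.86; balance after payment €576.76.
Closed form: n = −ln(1 − rB₀/P)/ln(1+r) = −ln(0.41013)/ln(1.01008) ≈ 88.838, so the balance reaches zero during payment 89.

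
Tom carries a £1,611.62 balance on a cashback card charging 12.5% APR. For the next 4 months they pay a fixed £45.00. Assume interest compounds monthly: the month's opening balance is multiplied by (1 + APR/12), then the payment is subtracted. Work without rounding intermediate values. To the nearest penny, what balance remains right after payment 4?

Monthly rate r = 12.5%/12 = 1.04167% = 0.0104167.
Each month: B ← B·(1+r) − £45.00.
Month 1: interest £16.79; balance after payment £1,583.41.
Month 2: interest £16.49; balance after payment £1,554.90.
Month 3: interest £16.20; balance after payment £1,526.10.
Month 4: interest £15.90; balance after payment £1,497.00.

£1,497.00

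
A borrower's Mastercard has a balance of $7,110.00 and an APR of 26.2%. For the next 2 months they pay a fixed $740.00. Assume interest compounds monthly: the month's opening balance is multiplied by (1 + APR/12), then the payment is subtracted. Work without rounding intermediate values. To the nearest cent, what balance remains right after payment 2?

$5,927.70

Monthly rate r = 26.2%/12 = 2.18333% = 0.0218333.
Each month: B ← B·(1+r) − $740.00.
Month 1: interest $155.23; balance after payment $6,525.23.
Month 2: interest $142.47; balance after payment $5,927.70.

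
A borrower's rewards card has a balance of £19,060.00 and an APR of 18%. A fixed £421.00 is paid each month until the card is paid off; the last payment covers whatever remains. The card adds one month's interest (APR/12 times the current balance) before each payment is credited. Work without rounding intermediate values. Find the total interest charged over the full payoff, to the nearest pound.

£13,080

Monthly rate r = 18%/12 = 1.5% = 0.015.
Payoff takes n = ⌈−ln(1 − rB₀/P)/ln(1+r)⌉ = ⌈76.341⌉ = 77 payments; the last is £144.44.
Total paid = 76·£421.00 + £144.44 = £32,140.44.
Total interest = total paid − principal = £32,140.44 − £19,060.00 = £13,080.44.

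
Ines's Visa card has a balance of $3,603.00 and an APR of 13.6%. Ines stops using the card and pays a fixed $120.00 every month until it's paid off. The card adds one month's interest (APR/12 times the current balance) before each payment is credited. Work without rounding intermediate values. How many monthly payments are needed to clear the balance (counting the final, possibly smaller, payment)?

37 months

Monthly rate r = 13.6%/12 = 1.13333% = 0.0113333.
Recurrence: B ← B·(1+r) − $120.00.
Month 1: interest $40.83; balance after payment $3,523.83.
Month 2: interest $39.94; balance after payment $3,443.77.
Closed form: n = −ln(1 − rB₀/P)/ln(1+r) = −ln(0.65972)/ln(1.01133) ≈ 36.909, so the balance reaches zero during payment 37.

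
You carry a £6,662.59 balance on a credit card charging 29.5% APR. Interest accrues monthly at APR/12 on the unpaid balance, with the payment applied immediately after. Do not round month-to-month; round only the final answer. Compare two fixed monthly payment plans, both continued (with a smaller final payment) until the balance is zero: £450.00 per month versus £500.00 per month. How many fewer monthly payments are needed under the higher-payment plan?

2 fewer payments

Monthly rate r = 29.5%/12 = 2.45833% = 0.0245833.
At £450.00/mo: n = ⌈−ln(1 − rB₀/P)/ln(1+r)⌉ = 19 payments (last £286.04); total interest = total paid − £6,662.59 = £1,723.45.
At £500.00/mo: 17 payments (last £172.08); total interest £1,509.49.
Payments saved = 19 − 17 = 2.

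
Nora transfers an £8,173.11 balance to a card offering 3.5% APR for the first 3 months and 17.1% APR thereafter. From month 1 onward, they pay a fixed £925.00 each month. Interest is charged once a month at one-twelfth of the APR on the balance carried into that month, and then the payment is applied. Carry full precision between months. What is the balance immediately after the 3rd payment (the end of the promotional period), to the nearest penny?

£5,461.73

Promo months 1–3 at r₀ = 3.5%/12 = 0.00291667; months 4+ at r₁ = 17.1%/12 = 0.01425.
After month 3: iterate B ← B·(1+r₀) − £925.00 for 3 months → £5,461.73.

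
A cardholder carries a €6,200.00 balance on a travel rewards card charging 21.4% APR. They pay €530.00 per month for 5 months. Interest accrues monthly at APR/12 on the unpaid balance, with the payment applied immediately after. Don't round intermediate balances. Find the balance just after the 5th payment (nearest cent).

Monthly rate r = 21.4%/12 = 1.78333% = 0.0178333.
Each month: B ← B·(1+r) − €530.00.
Month 1: interest €110.57; balance after payment €5,780.57.
Month 2: interest €103.09; balance after payment €5,353.65.
Month 3: interest €95.47; balance after payment €4,919.13.
Month 4: interest €87.72; balance after payment €4,476.85.
Month 5: interest €79.84; balance after payment €4,026.69.

€4,026.69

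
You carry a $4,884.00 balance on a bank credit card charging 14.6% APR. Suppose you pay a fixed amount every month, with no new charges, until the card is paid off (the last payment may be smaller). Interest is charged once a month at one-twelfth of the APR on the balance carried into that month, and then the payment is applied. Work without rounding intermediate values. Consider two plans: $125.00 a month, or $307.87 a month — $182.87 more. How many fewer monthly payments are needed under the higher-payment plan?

Monthly rate r = 14.6%/12 = 1.21667% = 0.0121667.
At $125.00/mo: n = ⌈−ln(1 − rB₀/P)/ln(1+r)⌉ = 54 payments (last $42.87); total interest = total paid − $4,884.00 = $1,783.87.
At $307.87/mo: 18 payments (last $225.89); total interest $575.68.
Payments saved = 54 − 18 = 36.

36 fewer payments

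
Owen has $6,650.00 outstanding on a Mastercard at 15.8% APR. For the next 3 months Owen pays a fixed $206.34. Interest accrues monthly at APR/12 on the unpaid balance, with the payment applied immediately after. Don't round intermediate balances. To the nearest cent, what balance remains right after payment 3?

$6,288.94

Monthly rate r = 15.8%/12 = 1.31667% = 0.0131667.
Each month: B ← B·(1+r) − $206.34.
Month 1: interest $87.56; balance after payment $6,531.22.
Month 2: interest $85.99; balance after payment $6,410.87.
Month 3: interest $84.41; balance after payment $6,288.94.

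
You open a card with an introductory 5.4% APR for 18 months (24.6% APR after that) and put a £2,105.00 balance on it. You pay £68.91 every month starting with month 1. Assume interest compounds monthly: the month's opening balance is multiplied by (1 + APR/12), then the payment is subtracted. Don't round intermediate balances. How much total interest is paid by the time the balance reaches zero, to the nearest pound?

Promo months 1–18 at r₀ = 5.4%/12 = 0.0045; months 19+ at r₁ = 24.6%/12 = 0.0205.
After month 18: iterate B ← B·(1+r₀) − £68.91 for 18 months → £993.20.
Then at r₁ with £68.91/mo: n₂ = −ln(1 − r₁·B/P)/ln(1+r₁) ≈ 17.26 → 18 more payments.
Total paid = 35·£68.91 + £17.94 = £2,429.79; interest = £2,429.79 − £2,105.00 = £324.79.

£325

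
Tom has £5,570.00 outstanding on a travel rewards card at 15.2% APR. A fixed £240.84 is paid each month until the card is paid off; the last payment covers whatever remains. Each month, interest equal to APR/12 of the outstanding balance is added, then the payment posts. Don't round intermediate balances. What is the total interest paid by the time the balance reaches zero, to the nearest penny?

Monthly rate r = 15.2%/12 = 1.26667% = 0.0126667.
Payoff takes n = ⌈−ln(1 − rB₀/P)/ln(1+r)⌉ = ⌈27.540⌉ = 28 payments; the last is £130.44.
Total paid = 27·£240.84 + £130.44 = £6,633.12.
Total interest = total paid − principal = £6,633.12 − £5,570.00 = £1,063.12.

£1,063.12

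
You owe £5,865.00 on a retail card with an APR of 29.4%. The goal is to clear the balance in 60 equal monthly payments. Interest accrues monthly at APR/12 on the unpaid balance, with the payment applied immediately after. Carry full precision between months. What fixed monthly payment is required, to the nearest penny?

£187.60

Monthly rate r = 29.4%/12 = 2.45% = 0.0245.
Level-payment amortization: P = B₀·r / (1 − (1+r)^(−n)) = 5865.00·0.0245 / (1 − 1.0245^(−60)).
Denominator 1 − (1+r)^(−60) = 0.765964232.
P = 143.692 / 0.765964232 ≈ 187.60.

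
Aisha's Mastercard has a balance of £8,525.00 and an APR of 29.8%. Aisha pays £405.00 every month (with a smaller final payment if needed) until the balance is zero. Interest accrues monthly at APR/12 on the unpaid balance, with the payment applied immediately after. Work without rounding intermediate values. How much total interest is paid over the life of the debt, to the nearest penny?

Monthly rate r = 29.8%/12 = 2.48333% = 0.0248333.
Payoff takes n = ⌈−ln(1 − rB₀/P)/ln(1+r)⌉ = ⌈30.153⌉ = 31 payments; the last is £62.81.
Total paid = 30·£405.00 + £62.81 = £12,212.81.
Total interest = total paid − principal = £12,212.81 − £8,525.00 = £3,687.81.

£3,687.81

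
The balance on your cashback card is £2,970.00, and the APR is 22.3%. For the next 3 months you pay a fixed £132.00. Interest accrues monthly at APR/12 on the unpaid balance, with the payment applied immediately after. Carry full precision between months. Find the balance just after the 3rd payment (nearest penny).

£2,735.27

Monthly rate r = 22.3%/12 = 1.85833% = 0.0185833.
Each month: B ← B·(1+r) − £132.00.
Month 1: interest £55.19; balance after payment £2,893.19.
Month 2: interest £53.77; balance after payment £2,814.96.
Month 3: interest £52.31; balance after payment £2,735.27.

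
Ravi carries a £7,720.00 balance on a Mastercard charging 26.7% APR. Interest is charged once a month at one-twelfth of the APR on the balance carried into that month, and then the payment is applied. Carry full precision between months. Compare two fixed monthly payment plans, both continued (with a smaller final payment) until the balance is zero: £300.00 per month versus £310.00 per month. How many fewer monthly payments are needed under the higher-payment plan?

2 fewer payments

Monthly rate r = 26.7%/12 = 2.225% = 0.02225.
At £300.00/mo: n = ⌈−ln(1 − rB₀/P)/ln(1+r)⌉ = 39 payments (last £187.89); total interest = total paid − £7,720.00 = £3,867.89.
At £310.00/mo: 37 payments (last £218.14); total interest £3,658.14.
Payments saved = 39 − 37 = 2.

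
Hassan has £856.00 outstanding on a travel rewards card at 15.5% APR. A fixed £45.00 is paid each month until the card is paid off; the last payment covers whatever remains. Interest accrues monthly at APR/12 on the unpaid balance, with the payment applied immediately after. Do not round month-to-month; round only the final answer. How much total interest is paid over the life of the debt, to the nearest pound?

Monthly rate r = 15.5%/12 = 1.29167% = 0.0129167.
Payoff takes n = ⌈−ln(1 − rB₀/P)/ln(1+r)⌉ = ⌈21.971⌉ = 22 payments; the last is £43.69.
Total paid = 21·£45.00 + £43.69 = £988.69.
Total interest = total paid − principal = £988.69 − £856.00 = £132.69.

£133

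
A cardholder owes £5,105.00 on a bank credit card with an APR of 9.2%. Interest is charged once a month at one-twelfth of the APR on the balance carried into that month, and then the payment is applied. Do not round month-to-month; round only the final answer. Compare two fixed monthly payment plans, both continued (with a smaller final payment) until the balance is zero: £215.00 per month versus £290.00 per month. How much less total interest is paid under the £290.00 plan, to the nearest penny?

£151.80

Monthly rate r = 9.2%/12 = 0.766667% = 0.00766667.
At £215.00/mo: n = ⌈−ln(1 − rB₀/P)/ln(1+r)⌉ = 27 payments (last £66.81); total interest = total paid − £5,105.00 = £551.81.
At £290.00/mo: 19 payments (last £285.01); total interest £400.01.
Interest saved = £551.81 − £400.01 = £151.80.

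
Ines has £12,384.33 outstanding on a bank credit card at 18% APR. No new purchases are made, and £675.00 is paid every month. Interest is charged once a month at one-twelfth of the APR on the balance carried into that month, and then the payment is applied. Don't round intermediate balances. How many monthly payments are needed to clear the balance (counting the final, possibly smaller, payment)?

Monthly rate r = 18%/12 = 1.5% = 0.015.
Recurrence: B ← B·(1+r) − £675.00.
Month 1: interest £185.76; balance after payment £11,895.09.
Month 2: interest £178.43; balance after payment £11,398.52.
Closed form: n = −ln(1 − rB₀/P)/ln(1+r) = −ln(0.72479)/ln(1.015) ≈ 21.619, so the balance reaches zero during payment 22.

22 payments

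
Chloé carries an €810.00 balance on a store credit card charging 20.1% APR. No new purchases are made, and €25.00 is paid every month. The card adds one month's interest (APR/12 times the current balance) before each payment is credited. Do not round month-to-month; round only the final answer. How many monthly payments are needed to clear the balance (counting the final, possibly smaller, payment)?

48 payments

Monthly rate r = 20.1%/12 = 1.675% = 0.01675.
Recurrence: B ← B·(1+r) − €25.00.
Month 1: interest €13.57; balance after payment €798.57.
Month 2: interest €13.38; balance after payment €786.94.
Closed form: n = −ln(1 − rB₀/P)/ln(1+r) = −ln(0.4573)/ln(1.01675) ≈ 47.102, so the balance reaches zero during payment 48.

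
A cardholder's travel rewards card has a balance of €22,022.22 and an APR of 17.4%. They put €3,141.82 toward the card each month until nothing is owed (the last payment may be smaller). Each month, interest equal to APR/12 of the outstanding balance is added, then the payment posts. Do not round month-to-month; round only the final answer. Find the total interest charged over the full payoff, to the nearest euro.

€1,375

Monthly rate r = 17.4%/12 = 1.45% = 0.0145.
Payoff takes n = ⌈−ln(1 − rB₀/P)/ln(1+r)⌉ = ⌈7.445⌉ = 8 payments; the last is €1,404.28.
Total paid = 7·€3,141.82 + €1,404.28 = €23,397.02.
Total interest = total paid − principal = €23,397.02 − €22,022.22 = €1,374.80.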